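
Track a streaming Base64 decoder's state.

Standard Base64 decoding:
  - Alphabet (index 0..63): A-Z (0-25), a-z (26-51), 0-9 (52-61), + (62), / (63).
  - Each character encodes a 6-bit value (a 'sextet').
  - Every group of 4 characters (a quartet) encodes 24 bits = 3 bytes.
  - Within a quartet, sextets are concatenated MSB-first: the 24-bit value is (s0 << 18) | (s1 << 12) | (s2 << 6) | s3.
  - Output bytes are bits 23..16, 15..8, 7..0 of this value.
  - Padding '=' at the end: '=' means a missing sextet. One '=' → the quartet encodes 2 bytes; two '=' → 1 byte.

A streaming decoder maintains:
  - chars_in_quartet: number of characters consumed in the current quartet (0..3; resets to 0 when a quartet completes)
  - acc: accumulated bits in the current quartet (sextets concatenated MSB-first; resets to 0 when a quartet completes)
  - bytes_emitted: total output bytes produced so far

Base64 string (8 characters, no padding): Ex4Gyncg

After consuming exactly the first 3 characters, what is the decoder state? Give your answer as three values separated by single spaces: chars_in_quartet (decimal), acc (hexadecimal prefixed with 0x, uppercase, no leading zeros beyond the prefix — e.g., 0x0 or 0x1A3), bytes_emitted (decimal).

After char 0 ('E'=4): chars_in_quartet=1 acc=0x4 bytes_emitted=0
After char 1 ('x'=49): chars_in_quartet=2 acc=0x131 bytes_emitted=0
After char 2 ('4'=56): chars_in_quartet=3 acc=0x4C78 bytes_emitted=0

Answer: 3 0x4C78 0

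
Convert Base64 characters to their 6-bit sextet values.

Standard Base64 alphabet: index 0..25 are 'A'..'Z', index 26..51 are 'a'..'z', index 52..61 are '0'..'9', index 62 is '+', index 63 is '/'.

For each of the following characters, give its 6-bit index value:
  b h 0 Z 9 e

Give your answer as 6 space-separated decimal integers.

'b': a..z range, 26 + ord('b') − ord('a') = 27
'h': a..z range, 26 + ord('h') − ord('a') = 33
'0': 0..9 range, 52 + ord('0') − ord('0') = 52
'Z': A..Z range, ord('Z') − ord('A') = 25
'9': 0..9 range, 52 + ord('9') − ord('0') = 61
'e': a..z range, 26 + ord('e') − ord('a') = 30

Answer: 27 33 52 25 61 30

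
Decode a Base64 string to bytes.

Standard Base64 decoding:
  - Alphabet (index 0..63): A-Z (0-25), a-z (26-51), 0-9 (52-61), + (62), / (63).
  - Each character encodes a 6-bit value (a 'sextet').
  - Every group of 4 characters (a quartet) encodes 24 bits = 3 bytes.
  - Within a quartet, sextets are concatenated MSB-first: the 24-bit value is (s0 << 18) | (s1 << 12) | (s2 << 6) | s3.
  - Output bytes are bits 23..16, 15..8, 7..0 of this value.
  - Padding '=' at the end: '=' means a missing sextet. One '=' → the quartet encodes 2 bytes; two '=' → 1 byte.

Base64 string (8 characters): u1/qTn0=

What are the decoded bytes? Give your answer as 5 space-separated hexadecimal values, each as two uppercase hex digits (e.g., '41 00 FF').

After char 0 ('u'=46): chars_in_quartet=1 acc=0x2E bytes_emitted=0
After char 1 ('1'=53): chars_in_quartet=2 acc=0xBB5 bytes_emitted=0
After char 2 ('/'=63): chars_in_quartet=3 acc=0x2ED7F bytes_emitted=0
After char 3 ('q'=42): chars_in_quartet=4 acc=0xBB5FEA -> emit BB 5F EA, reset; bytes_emitted=3
After char 4 ('T'=19): chars_in_quartet=1 acc=0x13 bytes_emitted=3
After char 5 ('n'=39): chars_in_quartet=2 acc=0x4E7 bytes_emitted=3
After char 6 ('0'=52): chars_in_quartet=3 acc=0x139F4 bytes_emitted=3
Padding '=': partial quartet acc=0x139F4 -> emit 4E 7D; bytes_emitted=5

Answer: BB 5F EA 4E 7D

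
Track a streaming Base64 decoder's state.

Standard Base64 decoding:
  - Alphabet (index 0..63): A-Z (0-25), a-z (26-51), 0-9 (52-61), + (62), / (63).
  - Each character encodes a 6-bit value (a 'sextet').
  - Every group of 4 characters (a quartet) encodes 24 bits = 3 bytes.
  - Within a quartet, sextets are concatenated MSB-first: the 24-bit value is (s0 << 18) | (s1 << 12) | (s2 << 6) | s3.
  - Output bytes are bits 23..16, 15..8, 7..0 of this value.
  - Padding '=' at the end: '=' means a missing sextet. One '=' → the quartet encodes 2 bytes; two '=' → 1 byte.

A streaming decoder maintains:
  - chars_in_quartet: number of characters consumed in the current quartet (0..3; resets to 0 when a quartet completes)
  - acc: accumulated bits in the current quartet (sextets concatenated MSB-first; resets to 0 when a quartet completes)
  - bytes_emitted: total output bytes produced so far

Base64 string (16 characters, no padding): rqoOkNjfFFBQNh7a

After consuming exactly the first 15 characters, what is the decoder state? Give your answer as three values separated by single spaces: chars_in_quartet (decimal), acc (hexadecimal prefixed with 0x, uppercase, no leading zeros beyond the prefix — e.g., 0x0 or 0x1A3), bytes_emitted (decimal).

After char 0 ('r'=43): chars_in_quartet=1 acc=0x2B bytes_emitted=0
After char 1 ('q'=42): chars_in_quartet=2 acc=0xAEA bytes_emitted=0
After char 2 ('o'=40): chars_in_quartet=3 acc=0x2BAA8 bytes_emitted=0
After char 3 ('O'=14): chars_in_quartet=4 acc=0xAEAA0E -> emit AE AA 0E, reset; bytes_emitted=3
After char 4 ('k'=36): chars_in_quartet=1 acc=0x24 bytes_emitted=3
After char 5 ('N'=13): chars_in_quartet=2 acc=0x90D bytes_emitted=3
After char 6 ('j'=35): chars_in_quartet=3 acc=0x24363 bytes_emitted=3
After char 7 ('f'=31): chars_in_quartet=4 acc=0x90D8DF -> emit 90 D8 DF, reset; bytes_emitted=6
After char 8 ('F'=5): chars_in_quartet=1 acc=0x5 bytes_emitted=6
After char 9 ('F'=5): chars_in_quartet=2 acc=0x145 bytes_emitted=6
After char 10 ('B'=1): chars_in_quartet=3 acc=0x5141 bytes_emitted=6
After char 11 ('Q'=16): chars_in_quartet=4 acc=0x145050 -> emit 14 50 50, reset; bytes_emitted=9
After char 12 ('N'=13): chars_in_quartet=1 acc=0xD bytes_emitted=9
After char 13 ('h'=33): chars_in_quartet=2 acc=0x361 bytes_emitted=9
After char 14 ('7'=59): chars_in_quartet=3 acc=0xD87B bytes_emitted=9

Answer: 3 0xD87B 9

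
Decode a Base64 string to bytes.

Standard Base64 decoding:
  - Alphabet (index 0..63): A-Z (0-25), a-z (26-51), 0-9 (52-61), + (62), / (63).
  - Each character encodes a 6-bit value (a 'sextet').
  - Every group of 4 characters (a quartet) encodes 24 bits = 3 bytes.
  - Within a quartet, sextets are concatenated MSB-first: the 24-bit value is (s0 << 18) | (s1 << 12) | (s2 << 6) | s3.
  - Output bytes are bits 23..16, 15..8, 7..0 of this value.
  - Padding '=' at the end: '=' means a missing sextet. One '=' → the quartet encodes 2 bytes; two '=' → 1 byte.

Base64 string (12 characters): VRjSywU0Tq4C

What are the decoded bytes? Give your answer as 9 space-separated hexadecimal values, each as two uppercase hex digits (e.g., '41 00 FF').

After char 0 ('V'=21): chars_in_quartet=1 acc=0x15 bytes_emitted=0
After char 1 ('R'=17): chars_in_quartet=2 acc=0x551 bytes_emitted=0
After char 2 ('j'=35): chars_in_quartet=3 acc=0x15463 bytes_emitted=0
After char 3 ('S'=18): chars_in_quartet=4 acc=0x5518D2 -> emit 55 18 D2, reset; bytes_emitted=3
After char 4 ('y'=50): chars_in_quartet=1 acc=0x32 bytes_emitted=3
After char 5 ('w'=48): chars_in_quartet=2 acc=0xCB0 bytes_emitted=3
After char 6 ('U'=20): chars_in_quartet=3 acc=0x32C14 bytes_emitted=3
After char 7 ('0'=52): chars_in_quartet=4 acc=0xCB0534 -> emit CB 05 34, reset; bytes_emitted=6
After char 8 ('T'=19): chars_in_quartet=1 acc=0x13 bytes_emitted=6
After char 9 ('q'=42): chars_in_quartet=2 acc=0x4EA bytes_emitted=6
After char 10 ('4'=56): chars_in_quartet=3 acc=0x13AB8 bytes_emitted=6
After char 11 ('C'=2): chars_in_quartet=4 acc=0x4EAE02 -> emit 4E AE 02, reset; bytes_emitted=9

Answer: 55 18 D2 CB 05 34 4E AE 02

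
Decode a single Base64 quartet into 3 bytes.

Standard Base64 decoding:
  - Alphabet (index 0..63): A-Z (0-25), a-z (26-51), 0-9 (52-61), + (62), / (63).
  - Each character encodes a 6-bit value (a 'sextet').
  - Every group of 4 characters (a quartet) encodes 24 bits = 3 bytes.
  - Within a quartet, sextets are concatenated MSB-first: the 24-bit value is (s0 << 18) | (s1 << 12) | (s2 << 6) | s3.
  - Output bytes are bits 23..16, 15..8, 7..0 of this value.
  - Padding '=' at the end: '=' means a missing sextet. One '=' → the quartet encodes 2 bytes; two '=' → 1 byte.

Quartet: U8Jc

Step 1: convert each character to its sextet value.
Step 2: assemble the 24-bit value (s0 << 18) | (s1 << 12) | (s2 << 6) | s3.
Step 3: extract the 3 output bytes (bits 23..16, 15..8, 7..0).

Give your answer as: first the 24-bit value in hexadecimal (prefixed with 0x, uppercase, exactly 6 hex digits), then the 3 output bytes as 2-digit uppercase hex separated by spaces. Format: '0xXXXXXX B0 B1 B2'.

Sextets: U=20, 8=60, J=9, c=28
24-bit: (20<<18) | (60<<12) | (9<<6) | 28
      = 0x500000 | 0x03C000 | 0x000240 | 0x00001C
      = 0x53C25C
Bytes: (v>>16)&0xFF=53, (v>>8)&0xFF=C2, v&0xFF=5C

Answer: 0x53C25C 53 C2 5C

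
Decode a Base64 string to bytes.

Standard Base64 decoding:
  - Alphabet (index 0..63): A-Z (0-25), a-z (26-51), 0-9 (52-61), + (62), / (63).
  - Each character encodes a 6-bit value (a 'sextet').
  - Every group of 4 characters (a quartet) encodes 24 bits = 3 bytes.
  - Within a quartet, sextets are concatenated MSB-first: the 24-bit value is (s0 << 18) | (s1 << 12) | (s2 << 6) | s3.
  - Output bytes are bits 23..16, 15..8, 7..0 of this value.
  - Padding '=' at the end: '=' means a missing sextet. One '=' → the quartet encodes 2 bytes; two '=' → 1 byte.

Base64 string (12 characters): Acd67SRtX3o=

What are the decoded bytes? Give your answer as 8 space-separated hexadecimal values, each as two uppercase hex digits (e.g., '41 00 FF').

Answer: 01 C7 7A ED 24 6D 5F 7A

Derivation:
After char 0 ('A'=0): chars_in_quartet=1 acc=0x0 bytes_emitted=0
After char 1 ('c'=28): chars_in_quartet=2 acc=0x1C bytes_emitted=0
After char 2 ('d'=29): chars_in_quartet=3 acc=0x71D bytes_emitted=0
After char 3 ('6'=58): chars_in_quartet=4 acc=0x1C77A -> emit 01 C7 7A, reset; bytes_emitted=3
After char 4 ('7'=59): chars_in_quartet=1 acc=0x3B bytes_emitted=3
After char 5 ('S'=18): chars_in_quartet=2 acc=0xED2 bytes_emitted=3
After char 6 ('R'=17): chars_in_quartet=3 acc=0x3B491 bytes_emitted=3
After char 7 ('t'=45): chars_in_quartet=4 acc=0xED246D -> emit ED 24 6D, reset; bytes_emitted=6
After char 8 ('X'=23): chars_in_quartet=1 acc=0x17 bytes_emitted=6
After char 9 ('3'=55): chars_in_quartet=2 acc=0x5F7 bytes_emitted=6
After char 10 ('o'=40): chars_in_quartet=3 acc=0x17DE8 bytes_emitted=6
Padding '=': partial quartet acc=0x17DE8 -> emit 5F 7A; bytes_emitted=8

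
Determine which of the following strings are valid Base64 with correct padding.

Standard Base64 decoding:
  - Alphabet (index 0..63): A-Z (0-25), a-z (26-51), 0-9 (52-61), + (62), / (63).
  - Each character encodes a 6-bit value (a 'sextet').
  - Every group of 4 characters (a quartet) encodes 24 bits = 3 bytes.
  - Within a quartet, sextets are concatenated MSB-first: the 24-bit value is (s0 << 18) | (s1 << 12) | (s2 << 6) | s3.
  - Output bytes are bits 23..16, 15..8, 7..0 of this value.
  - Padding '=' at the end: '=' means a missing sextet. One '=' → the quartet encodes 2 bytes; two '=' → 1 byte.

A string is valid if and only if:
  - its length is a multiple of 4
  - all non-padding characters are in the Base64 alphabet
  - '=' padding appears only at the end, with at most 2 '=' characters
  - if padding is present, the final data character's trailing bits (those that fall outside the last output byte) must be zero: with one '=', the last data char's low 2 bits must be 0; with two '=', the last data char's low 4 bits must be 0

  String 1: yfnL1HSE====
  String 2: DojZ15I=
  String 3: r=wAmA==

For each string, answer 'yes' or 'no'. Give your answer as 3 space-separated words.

Answer: no yes no

Derivation:
String 1: 'yfnL1HSE====' → invalid (4 pad chars (max 2))
String 2: 'DojZ15I=' → valid
String 3: 'r=wAmA==' → invalid (bad char(s): ['=']; '=' in middle)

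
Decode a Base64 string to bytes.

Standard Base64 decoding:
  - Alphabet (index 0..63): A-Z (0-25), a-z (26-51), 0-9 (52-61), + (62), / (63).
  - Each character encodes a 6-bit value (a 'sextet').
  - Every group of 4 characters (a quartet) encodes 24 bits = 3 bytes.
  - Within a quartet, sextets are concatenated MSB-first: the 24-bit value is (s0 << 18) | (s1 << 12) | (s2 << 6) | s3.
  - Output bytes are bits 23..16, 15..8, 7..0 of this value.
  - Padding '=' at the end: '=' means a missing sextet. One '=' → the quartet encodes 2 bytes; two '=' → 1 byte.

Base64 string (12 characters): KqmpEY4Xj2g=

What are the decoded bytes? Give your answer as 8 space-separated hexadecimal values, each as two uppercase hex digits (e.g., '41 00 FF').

Answer: 2A A9 A9 11 8E 17 8F 68

Derivation:
After char 0 ('K'=10): chars_in_quartet=1 acc=0xA bytes_emitted=0
After char 1 ('q'=42): chars_in_quartet=2 acc=0x2AA bytes_emitted=0
After char 2 ('m'=38): chars_in_quartet=3 acc=0xAAA6 bytes_emitted=0
After char 3 ('p'=41): chars_in_quartet=4 acc=0x2AA9A9 -> emit 2A A9 A9, reset; bytes_emitted=3
After char 4 ('E'=4): chars_in_quartet=1 acc=0x4 bytes_emitted=3
After char 5 ('Y'=24): chars_in_quartet=2 acc=0x118 bytes_emitted=3
After char 6 ('4'=56): chars_in_quartet=3 acc=0x4638 bytes_emitted=3
After char 7 ('X'=23): chars_in_quartet=4 acc=0x118E17 -> emit 11 8E 17, reset; bytes_emitted=6
After char 8 ('j'=35): chars_in_quartet=1 acc=0x23 bytes_emitted=6
After char 9 ('2'=54): chars_in_quartet=2 acc=0x8F6 bytes_emitted=6
After char 10 ('g'=32): chars_in_quartet=3 acc=0x23DA0 bytes_emitted=6
Padding '=': partial quartet acc=0x23DA0 -> emit 8F 68; bytes_emitted=8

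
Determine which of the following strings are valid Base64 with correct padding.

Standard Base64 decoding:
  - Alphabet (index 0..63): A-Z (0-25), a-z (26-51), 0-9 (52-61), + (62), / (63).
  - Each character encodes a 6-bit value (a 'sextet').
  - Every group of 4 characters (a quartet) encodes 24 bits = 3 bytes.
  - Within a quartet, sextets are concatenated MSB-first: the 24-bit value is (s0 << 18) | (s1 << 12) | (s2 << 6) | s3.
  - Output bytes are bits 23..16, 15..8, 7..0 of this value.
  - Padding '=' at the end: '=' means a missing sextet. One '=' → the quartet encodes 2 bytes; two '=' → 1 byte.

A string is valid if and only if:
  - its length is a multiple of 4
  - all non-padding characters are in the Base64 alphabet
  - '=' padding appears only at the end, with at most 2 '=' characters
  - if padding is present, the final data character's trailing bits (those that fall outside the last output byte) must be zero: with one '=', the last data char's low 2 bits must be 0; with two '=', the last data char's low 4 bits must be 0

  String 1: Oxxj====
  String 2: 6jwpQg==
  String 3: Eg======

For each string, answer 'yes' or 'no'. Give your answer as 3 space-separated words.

String 1: 'Oxxj====' → invalid (4 pad chars (max 2))
String 2: '6jwpQg==' → valid
String 3: 'Eg======' → invalid (6 pad chars (max 2))

Answer: no yes no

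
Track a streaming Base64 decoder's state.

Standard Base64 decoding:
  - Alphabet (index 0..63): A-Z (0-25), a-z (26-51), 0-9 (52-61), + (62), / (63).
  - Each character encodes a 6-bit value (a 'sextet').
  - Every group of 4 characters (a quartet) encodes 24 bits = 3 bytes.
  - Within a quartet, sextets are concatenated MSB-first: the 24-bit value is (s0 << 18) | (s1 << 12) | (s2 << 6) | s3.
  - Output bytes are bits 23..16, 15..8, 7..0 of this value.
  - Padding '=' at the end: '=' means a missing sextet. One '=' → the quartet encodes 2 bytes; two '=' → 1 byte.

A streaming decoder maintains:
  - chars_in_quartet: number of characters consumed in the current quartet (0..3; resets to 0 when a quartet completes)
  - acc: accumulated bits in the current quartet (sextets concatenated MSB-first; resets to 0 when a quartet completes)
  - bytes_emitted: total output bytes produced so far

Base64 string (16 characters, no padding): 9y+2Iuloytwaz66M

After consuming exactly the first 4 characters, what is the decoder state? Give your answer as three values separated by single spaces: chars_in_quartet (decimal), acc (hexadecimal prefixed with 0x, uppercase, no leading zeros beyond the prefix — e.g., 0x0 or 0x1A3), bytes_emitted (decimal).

Answer: 0 0x0 3

Derivation:
After char 0 ('9'=61): chars_in_quartet=1 acc=0x3D bytes_emitted=0
After char 1 ('y'=50): chars_in_quartet=2 acc=0xF72 bytes_emitted=0
After char 2 ('+'=62): chars_in_quartet=3 acc=0x3DCBE bytes_emitted=0
After char 3 ('2'=54): chars_in_quartet=4 acc=0xF72FB6 -> emit F7 2F B6, reset; bytes_emitted=3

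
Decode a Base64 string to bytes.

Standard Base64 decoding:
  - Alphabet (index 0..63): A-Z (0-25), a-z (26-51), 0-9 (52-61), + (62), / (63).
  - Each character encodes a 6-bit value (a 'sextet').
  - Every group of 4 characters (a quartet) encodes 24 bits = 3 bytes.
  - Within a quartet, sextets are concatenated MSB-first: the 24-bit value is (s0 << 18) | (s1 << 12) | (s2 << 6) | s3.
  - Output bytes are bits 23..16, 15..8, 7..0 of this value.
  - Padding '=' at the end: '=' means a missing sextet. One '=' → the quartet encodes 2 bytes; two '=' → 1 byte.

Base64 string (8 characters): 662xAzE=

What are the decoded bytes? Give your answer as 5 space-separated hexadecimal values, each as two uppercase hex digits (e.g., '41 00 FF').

After char 0 ('6'=58): chars_in_quartet=1 acc=0x3A bytes_emitted=0
After char 1 ('6'=58): chars_in_quartet=2 acc=0xEBA bytes_emitted=0
After char 2 ('2'=54): chars_in_quartet=3 acc=0x3AEB6 bytes_emitted=0
After char 3 ('x'=49): chars_in_quartet=4 acc=0xEBADB1 -> emit EB AD B1, reset; bytes_emitted=3
After char 4 ('A'=0): chars_in_quartet=1 acc=0x0 bytes_emitted=3
After char 5 ('z'=51): chars_in_quartet=2 acc=0x33 bytes_emitted=3
After char 6 ('E'=4): chars_in_quartet=3 acc=0xCC4 bytes_emitted=3
Padding '=': partial quartet acc=0xCC4 -> emit 03 31; bytes_emitted=5

Answer: EB AD B1 03 31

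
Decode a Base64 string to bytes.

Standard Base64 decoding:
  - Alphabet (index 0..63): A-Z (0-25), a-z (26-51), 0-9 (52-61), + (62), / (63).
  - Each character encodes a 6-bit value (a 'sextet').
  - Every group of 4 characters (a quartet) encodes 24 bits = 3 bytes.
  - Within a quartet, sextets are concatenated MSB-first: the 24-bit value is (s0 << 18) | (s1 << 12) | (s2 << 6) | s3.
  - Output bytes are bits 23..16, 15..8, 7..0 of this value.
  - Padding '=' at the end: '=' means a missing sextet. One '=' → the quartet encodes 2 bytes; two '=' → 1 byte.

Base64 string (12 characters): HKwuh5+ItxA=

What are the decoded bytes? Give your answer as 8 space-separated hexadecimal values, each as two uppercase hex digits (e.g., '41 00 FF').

After char 0 ('H'=7): chars_in_quartet=1 acc=0x7 bytes_emitted=0
After char 1 ('K'=10): chars_in_quartet=2 acc=0x1CA bytes_emitted=0
After char 2 ('w'=48): chars_in_quartet=3 acc=0x72B0 bytes_emitted=0
After char 3 ('u'=46): chars_in_quartet=4 acc=0x1CAC2E -> emit 1C AC 2E, reset; bytes_emitted=3
After char 4 ('h'=33): chars_in_quartet=1 acc=0x21 bytes_emitted=3
After char 5 ('5'=57): chars_in_quartet=2 acc=0x879 bytes_emitted=3
After char 6 ('+'=62): chars_in_quartet=3 acc=0x21E7E bytes_emitted=3
After char 7 ('I'=8): chars_in_quartet=4 acc=0x879F88 -> emit 87 9F 88, reset; bytes_emitted=6
After char 8 ('t'=45): chars_in_quartet=1 acc=0x2D bytes_emitted=6
After char 9 ('x'=49): chars_in_quartet=2 acc=0xB71 bytes_emitted=6
After char 10 ('A'=0): chars_in_quartet=3 acc=0x2DC40 bytes_emitted=6
Padding '=': partial quartet acc=0x2DC40 -> emit B7 10; bytes_emitted=8

Answer: 1C AC 2E 87 9F 88 B7 10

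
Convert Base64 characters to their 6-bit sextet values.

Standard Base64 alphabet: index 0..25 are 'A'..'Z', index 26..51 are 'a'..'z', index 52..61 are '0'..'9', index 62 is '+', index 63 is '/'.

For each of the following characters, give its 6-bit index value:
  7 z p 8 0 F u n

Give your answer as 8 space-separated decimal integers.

Answer: 59 51 41 60 52 5 46 39

Derivation:
'7': 0..9 range, 52 + ord('7') − ord('0') = 59
'z': a..z range, 26 + ord('z') − ord('a') = 51
'p': a..z range, 26 + ord('p') − ord('a') = 41
'8': 0..9 range, 52 + ord('8') − ord('0') = 60
'0': 0..9 range, 52 + ord('0') − ord('0') = 52
'F': A..Z range, ord('F') − ord('A') = 5
'u': a..z range, 26 + ord('u') − ord('a') = 46
'n': a..z range, 26 + ord('n') − ord('a') = 39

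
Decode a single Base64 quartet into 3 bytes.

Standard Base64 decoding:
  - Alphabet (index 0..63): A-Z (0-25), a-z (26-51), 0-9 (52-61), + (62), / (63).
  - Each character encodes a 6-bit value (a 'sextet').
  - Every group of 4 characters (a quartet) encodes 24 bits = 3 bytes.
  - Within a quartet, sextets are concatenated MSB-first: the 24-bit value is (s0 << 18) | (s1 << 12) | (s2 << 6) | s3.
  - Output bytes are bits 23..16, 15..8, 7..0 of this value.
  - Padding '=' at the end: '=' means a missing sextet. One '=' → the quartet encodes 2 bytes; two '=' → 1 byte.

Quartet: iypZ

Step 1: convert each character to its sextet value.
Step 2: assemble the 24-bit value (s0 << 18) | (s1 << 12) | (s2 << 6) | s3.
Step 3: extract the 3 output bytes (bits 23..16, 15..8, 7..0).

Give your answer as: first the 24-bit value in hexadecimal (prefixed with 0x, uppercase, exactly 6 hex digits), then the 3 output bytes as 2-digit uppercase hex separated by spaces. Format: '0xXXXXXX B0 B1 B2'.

Answer: 0x8B2A59 8B 2A 59

Derivation:
Sextets: i=34, y=50, p=41, Z=25
24-bit: (34<<18) | (50<<12) | (41<<6) | 25
      = 0x880000 | 0x032000 | 0x000A40 | 0x000019
      = 0x8B2A59
Bytes: (v>>16)&0xFF=8B, (v>>8)&0xFF=2A, v&0xFF=59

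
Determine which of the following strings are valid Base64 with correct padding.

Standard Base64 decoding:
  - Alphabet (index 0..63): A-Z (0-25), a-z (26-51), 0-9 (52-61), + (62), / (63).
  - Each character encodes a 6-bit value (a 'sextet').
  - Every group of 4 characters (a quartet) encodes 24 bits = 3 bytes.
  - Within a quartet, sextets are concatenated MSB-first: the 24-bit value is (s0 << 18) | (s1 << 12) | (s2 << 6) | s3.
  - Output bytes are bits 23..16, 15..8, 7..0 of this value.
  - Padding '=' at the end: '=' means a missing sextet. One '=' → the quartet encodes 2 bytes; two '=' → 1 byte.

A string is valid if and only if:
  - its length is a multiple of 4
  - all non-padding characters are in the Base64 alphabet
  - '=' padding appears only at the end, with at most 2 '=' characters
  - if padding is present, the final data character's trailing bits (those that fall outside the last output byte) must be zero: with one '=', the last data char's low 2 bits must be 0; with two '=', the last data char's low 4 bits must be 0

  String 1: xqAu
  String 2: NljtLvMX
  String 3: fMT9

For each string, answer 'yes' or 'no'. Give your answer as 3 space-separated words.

Answer: yes yes yes

Derivation:
String 1: 'xqAu' → valid
String 2: 'NljtLvMX' → valid
String 3: 'fMT9' → valid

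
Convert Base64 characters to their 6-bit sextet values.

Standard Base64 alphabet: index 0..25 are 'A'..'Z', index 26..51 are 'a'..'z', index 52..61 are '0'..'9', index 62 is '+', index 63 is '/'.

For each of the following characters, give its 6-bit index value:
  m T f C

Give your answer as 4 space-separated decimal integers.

Answer: 38 19 31 2

Derivation:
'm': a..z range, 26 + ord('m') − ord('a') = 38
'T': A..Z range, ord('T') − ord('A') = 19
'f': a..z range, 26 + ord('f') − ord('a') = 31
'C': A..Z range, ord('C') − ord('A') = 2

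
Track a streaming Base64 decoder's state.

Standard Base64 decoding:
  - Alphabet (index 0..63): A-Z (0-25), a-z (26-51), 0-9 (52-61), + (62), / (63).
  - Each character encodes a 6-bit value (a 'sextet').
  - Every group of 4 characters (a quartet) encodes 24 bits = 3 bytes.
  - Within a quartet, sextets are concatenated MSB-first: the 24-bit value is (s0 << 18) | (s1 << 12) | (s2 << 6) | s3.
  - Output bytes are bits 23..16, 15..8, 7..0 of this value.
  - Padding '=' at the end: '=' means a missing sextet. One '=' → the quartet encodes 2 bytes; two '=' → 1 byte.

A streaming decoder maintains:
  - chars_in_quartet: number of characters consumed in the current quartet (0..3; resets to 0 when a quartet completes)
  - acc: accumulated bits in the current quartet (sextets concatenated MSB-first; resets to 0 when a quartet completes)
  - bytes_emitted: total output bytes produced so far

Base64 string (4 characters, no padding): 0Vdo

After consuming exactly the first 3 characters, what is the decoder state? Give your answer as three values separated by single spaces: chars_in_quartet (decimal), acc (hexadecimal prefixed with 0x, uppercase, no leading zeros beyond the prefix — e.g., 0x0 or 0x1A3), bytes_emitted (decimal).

After char 0 ('0'=52): chars_in_quartet=1 acc=0x34 bytes_emitted=0
After char 1 ('V'=21): chars_in_quartet=2 acc=0xD15 bytes_emitted=0
After char 2 ('d'=29): chars_in_quartet=3 acc=0x3455D bytes_emitted=0

Answer: 3 0x3455D 0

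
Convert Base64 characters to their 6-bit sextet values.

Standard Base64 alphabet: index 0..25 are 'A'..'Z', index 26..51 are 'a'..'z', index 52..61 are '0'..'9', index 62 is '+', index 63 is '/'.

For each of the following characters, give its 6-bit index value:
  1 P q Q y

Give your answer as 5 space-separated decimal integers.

Answer: 53 15 42 16 50

Derivation:
'1': 0..9 range, 52 + ord('1') − ord('0') = 53
'P': A..Z range, ord('P') − ord('A') = 15
'q': a..z range, 26 + ord('q') − ord('a') = 42
'Q': A..Z range, ord('Q') − ord('A') = 16
'y': a..z range, 26 + ord('y') − ord('a') = 50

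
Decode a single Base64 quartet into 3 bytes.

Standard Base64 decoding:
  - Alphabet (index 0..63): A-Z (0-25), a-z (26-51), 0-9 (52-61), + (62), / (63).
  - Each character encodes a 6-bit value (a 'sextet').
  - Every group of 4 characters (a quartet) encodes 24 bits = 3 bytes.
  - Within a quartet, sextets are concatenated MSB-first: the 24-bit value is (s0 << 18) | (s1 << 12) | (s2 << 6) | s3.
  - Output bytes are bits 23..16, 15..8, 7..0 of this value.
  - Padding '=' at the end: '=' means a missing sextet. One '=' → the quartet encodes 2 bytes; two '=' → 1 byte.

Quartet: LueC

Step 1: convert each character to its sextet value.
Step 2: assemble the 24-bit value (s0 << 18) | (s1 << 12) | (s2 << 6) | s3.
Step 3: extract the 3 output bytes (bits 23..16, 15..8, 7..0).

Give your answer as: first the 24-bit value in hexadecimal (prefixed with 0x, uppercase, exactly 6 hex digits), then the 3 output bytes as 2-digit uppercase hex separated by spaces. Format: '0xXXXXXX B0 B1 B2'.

Answer: 0x2EE782 2E E7 82

Derivation:
Sextets: L=11, u=46, e=30, C=2
24-bit: (11<<18) | (46<<12) | (30<<6) | 2
      = 0x2C0000 | 0x02E000 | 0x000780 | 0x000002
      = 0x2EE782
Bytes: (v>>16)&0xFF=2E, (v>>8)&0xFF=E7, v&0xFF=82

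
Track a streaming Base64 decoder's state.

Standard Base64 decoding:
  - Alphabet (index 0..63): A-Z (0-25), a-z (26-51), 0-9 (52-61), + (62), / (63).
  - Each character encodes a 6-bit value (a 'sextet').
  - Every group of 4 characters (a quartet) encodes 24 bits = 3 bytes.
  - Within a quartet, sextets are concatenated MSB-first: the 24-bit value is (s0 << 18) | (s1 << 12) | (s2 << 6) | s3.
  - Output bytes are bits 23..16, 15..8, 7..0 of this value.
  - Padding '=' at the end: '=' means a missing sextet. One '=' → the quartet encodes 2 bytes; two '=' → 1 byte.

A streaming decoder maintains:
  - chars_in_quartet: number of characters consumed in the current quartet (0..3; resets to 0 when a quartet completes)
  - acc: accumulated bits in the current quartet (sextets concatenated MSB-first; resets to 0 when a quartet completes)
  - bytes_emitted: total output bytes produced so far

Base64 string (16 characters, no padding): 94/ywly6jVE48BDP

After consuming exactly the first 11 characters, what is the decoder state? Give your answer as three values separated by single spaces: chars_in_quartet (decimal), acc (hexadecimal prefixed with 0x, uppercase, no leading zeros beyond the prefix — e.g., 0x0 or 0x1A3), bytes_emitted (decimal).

Answer: 3 0x23544 6

Derivation:
After char 0 ('9'=61): chars_in_quartet=1 acc=0x3D bytes_emitted=0
After char 1 ('4'=56): chars_in_quartet=2 acc=0xF78 bytes_emitted=0
After char 2 ('/'=63): chars_in_quartet=3 acc=0x3DE3F bytes_emitted=0
After char 3 ('y'=50): chars_in_quartet=4 acc=0xF78FF2 -> emit F7 8F F2, reset; bytes_emitted=3
After char 4 ('w'=48): chars_in_quartet=1 acc=0x30 bytes_emitted=3
After char 5 ('l'=37): chars_in_quartet=2 acc=0xC25 bytes_emitted=3
After char 6 ('y'=50): chars_in_quartet=3 acc=0x30972 bytes_emitted=3
After char 7 ('6'=58): chars_in_quartet=4 acc=0xC25CBA -> emit C2 5C BA, reset; bytes_emitted=6
After char 8 ('j'=35): chars_in_quartet=1 acc=0x23 bytes_emitted=6
After char 9 ('V'=21): chars_in_quartet=2 acc=0x8D5 bytes_emitted=6
After char 10 ('E'=4): chars_in_quartet=3 acc=0x23544 bytes_emitted=6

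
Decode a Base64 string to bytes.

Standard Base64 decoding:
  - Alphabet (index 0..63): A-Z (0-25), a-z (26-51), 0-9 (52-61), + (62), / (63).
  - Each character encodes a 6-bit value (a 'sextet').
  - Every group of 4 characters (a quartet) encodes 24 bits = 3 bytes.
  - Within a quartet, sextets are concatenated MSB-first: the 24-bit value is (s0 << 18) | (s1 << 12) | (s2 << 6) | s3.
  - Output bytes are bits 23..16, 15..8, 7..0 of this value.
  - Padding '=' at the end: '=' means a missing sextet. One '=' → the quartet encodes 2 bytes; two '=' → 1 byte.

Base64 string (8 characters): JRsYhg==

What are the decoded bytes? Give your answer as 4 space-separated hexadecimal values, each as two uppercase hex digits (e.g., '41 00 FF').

Answer: 25 1B 18 86

Derivation:
After char 0 ('J'=9): chars_in_quartet=1 acc=0x9 bytes_emitted=0
After char 1 ('R'=17): chars_in_quartet=2 acc=0x251 bytes_emitted=0
After char 2 ('s'=44): chars_in_quartet=3 acc=0x946C bytes_emitted=0
After char 3 ('Y'=24): chars_in_quartet=4 acc=0x251B18 -> emit 25 1B 18, reset; bytes_emitted=3
After char 4 ('h'=33): chars_in_quartet=1 acc=0x21 bytes_emitted=3
After char 5 ('g'=32): chars_in_quartet=2 acc=0x860 bytes_emitted=3
Padding '==': partial quartet acc=0x860 -> emit 86; bytes_emitted=4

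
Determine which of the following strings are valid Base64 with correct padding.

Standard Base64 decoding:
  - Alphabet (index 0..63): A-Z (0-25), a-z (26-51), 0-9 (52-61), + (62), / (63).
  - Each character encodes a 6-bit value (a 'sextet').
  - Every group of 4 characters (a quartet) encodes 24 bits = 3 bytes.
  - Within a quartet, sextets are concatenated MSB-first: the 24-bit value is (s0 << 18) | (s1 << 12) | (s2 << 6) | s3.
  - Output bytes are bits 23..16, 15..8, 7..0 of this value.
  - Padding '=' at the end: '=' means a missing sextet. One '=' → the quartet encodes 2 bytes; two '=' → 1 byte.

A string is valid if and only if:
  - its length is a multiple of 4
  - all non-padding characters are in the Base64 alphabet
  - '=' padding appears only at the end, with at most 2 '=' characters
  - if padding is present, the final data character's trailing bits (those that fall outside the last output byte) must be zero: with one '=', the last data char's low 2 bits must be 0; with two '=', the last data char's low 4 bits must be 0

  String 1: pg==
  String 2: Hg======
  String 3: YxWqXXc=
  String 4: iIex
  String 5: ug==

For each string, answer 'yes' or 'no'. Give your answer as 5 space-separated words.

Answer: yes no yes yes yes

Derivation:
String 1: 'pg==' → valid
String 2: 'Hg======' → invalid (6 pad chars (max 2))
String 3: 'YxWqXXc=' → valid
String 4: 'iIex' → valid
String 5: 'ug==' → valid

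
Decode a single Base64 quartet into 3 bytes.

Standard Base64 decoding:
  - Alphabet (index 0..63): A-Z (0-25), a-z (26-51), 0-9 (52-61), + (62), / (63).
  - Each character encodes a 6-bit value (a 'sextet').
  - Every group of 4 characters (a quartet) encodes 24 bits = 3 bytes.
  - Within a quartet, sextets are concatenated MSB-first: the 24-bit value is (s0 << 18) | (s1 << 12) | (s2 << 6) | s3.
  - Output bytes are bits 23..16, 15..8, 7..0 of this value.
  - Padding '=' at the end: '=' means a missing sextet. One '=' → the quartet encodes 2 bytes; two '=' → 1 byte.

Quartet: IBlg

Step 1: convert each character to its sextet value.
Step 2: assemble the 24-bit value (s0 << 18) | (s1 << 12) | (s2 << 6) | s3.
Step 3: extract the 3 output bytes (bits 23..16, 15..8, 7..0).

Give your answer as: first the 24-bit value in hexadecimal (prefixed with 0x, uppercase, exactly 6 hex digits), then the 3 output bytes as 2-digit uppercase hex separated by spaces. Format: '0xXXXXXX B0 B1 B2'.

Answer: 0x201960 20 19 60

Derivation:
Sextets: I=8, B=1, l=37, g=32
24-bit: (8<<18) | (1<<12) | (37<<6) | 32
      = 0x200000 | 0x001000 | 0x000940 | 0x000020
      = 0x201960
Bytes: (v>>16)&0xFF=20, (v>>8)&0xFF=19, v&0xFF=60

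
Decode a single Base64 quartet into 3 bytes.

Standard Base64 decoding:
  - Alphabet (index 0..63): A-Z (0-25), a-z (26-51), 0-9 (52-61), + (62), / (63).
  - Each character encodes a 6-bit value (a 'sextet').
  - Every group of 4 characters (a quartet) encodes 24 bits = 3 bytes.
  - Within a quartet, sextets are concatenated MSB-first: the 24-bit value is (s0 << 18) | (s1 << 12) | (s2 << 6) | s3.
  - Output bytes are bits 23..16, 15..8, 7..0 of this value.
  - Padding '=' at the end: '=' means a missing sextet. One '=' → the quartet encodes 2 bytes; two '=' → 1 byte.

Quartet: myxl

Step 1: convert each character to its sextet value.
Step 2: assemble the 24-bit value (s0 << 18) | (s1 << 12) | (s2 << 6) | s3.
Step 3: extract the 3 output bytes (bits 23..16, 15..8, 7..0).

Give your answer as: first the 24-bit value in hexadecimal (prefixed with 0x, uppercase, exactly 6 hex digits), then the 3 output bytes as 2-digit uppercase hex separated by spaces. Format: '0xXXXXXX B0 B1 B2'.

Answer: 0x9B2C65 9B 2C 65

Derivation:
Sextets: m=38, y=50, x=49, l=37
24-bit: (38<<18) | (50<<12) | (49<<6) | 37
      = 0x980000 | 0x032000 | 0x000C40 | 0x000025
      = 0x9B2C65
Bytes: (v>>16)&0xFF=9B, (v>>8)&0xFF=2C, v&0xFF=65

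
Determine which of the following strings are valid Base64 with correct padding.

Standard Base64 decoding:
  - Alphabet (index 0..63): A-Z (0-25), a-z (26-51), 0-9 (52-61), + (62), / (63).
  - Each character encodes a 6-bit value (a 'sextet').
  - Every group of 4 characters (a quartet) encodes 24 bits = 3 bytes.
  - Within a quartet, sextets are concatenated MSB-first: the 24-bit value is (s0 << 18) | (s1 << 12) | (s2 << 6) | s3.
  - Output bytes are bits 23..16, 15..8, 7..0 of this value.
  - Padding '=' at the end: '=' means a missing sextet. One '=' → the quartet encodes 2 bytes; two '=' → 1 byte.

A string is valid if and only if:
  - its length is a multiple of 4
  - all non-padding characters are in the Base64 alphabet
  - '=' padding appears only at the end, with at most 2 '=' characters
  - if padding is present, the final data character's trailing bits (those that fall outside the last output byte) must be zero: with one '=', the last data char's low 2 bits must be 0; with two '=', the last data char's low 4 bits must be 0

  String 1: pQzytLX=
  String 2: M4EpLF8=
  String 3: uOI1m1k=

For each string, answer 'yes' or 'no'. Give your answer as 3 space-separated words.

Answer: no yes yes

Derivation:
String 1: 'pQzytLX=' → invalid (bad trailing bits)
String 2: 'M4EpLF8=' → valid
String 3: 'uOI1m1k=' → valid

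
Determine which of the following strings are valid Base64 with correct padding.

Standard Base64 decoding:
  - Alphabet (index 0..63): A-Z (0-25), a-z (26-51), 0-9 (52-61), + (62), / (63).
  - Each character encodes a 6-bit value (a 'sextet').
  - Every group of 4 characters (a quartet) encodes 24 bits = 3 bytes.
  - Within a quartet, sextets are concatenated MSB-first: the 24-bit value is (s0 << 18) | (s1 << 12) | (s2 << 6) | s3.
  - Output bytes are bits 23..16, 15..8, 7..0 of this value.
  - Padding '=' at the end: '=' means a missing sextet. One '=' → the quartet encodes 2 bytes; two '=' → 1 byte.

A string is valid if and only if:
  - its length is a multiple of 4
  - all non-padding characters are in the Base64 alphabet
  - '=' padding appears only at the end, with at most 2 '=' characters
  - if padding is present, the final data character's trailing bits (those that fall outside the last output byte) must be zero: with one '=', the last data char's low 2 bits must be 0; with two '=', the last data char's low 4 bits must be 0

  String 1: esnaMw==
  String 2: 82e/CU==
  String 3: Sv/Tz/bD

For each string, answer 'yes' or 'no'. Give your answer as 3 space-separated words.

Answer: yes no yes

Derivation:
String 1: 'esnaMw==' → valid
String 2: '82e/CU==' → invalid (bad trailing bits)
String 3: 'Sv/Tz/bD' → valid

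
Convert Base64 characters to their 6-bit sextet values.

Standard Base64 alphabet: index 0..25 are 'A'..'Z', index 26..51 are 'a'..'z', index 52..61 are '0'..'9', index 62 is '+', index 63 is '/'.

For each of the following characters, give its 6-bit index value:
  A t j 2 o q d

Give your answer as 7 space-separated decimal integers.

'A': A..Z range, ord('A') − ord('A') = 0
't': a..z range, 26 + ord('t') − ord('a') = 45
'j': a..z range, 26 + ord('j') − ord('a') = 35
'2': 0..9 range, 52 + ord('2') − ord('0') = 54
'o': a..z range, 26 + ord('o') − ord('a') = 40
'q': a..z range, 26 + ord('q') − ord('a') = 42
'd': a..z range, 26 + ord('d') − ord('a') = 29

Answer: 0 45 35 54 40 42 29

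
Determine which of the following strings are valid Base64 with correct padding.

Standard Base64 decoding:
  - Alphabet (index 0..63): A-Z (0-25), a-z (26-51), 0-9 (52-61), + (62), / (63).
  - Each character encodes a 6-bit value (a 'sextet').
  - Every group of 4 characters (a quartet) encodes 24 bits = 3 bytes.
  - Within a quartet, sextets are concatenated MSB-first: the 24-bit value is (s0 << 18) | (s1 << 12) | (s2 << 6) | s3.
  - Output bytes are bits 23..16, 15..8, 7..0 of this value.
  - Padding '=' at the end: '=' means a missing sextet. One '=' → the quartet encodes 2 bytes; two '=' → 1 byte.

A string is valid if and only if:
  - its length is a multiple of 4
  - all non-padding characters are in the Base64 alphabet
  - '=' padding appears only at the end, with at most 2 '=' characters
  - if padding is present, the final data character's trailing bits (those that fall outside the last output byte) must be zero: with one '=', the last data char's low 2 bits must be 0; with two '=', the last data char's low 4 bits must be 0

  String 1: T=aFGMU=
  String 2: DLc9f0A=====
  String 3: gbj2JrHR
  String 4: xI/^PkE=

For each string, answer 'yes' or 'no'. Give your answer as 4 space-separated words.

Answer: no no yes no

Derivation:
String 1: 'T=aFGMU=' → invalid (bad char(s): ['=']; '=' in middle)
String 2: 'DLc9f0A=====' → invalid (5 pad chars (max 2))
String 3: 'gbj2JrHR' → valid
String 4: 'xI/^PkE=' → invalid (bad char(s): ['^'])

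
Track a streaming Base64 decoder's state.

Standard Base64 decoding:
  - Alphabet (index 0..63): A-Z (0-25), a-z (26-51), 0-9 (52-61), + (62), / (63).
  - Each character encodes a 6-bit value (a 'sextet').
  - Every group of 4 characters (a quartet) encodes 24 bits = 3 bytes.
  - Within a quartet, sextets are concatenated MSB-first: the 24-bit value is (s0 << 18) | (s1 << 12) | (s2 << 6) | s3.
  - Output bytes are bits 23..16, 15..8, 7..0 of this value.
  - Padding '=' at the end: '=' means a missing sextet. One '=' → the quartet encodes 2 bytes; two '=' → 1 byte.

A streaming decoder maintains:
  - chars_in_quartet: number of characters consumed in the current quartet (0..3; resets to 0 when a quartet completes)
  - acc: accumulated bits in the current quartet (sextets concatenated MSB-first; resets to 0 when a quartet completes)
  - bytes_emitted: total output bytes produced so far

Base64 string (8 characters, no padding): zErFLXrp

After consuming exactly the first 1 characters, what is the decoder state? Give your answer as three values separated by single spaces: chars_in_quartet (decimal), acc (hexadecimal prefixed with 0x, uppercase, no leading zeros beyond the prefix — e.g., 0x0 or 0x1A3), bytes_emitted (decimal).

After char 0 ('z'=51): chars_in_quartet=1 acc=0x33 bytes_emitted=0

Answer: 1 0x33 0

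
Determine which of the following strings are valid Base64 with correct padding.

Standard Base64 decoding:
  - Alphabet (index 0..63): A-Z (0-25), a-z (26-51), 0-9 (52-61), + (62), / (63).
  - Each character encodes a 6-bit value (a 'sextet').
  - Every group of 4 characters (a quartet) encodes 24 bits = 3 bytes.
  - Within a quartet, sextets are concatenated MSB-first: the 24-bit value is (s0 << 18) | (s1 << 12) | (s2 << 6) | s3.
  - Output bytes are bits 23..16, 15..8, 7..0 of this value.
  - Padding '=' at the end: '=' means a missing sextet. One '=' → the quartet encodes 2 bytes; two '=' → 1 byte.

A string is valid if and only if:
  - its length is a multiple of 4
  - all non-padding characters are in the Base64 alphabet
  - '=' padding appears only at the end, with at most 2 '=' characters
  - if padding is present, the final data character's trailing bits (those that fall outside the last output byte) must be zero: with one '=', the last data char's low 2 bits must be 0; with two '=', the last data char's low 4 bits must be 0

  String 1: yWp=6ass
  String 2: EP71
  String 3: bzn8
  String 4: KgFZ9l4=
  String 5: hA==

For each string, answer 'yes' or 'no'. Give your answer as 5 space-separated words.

Answer: no yes yes yes yes

Derivation:
String 1: 'yWp=6ass' → invalid (bad char(s): ['=']; '=' in middle)
String 2: 'EP71' → valid
String 3: 'bzn8' → valid
String 4: 'KgFZ9l4=' → valid
String 5: 'hA==' → valid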